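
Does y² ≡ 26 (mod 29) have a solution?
By Euler's criterion: 26^{14} ≡ 28 (mod 29). Since this equals -1 (≡ 28), 26 is not a QR.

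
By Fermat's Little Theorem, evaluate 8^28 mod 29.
By Fermat's Little Theorem, 8^{28} ≡ 1 (mod 29) since 29 is prime and gcd(8, 29) = 1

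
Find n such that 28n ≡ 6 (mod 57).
45

Since gcd(28, 57) = 1 divides 6, a solution exists.
Multiply both sides by the inverse of 28 mod 57:
  28^(-1) mod 57 = 55
  x ≡ 55 × 6 ≡ 330 ≡ 45 (mod 57)
Verification: 28 × 45 = 1260 = 22 × 57 + 6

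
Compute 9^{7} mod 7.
2

Using successive squaring:
Binary expansion of 7: 111
Powers of 9 mod 7 (each is the square of the previous):
  9^1 ≡ 2 (mod 7)
  9^2 ≡ 2² = 4 ≡ 4 (mod 7)
  9^4 ≡ 4² = 16 ≡ 2 (mod 7)
7 = 4 + 2 + 1, so 9^7 = 9^4 × 9^2 × 9^1 ≡ 2 × 4 × 2 (mod 7)
Multiplying step by step:
  2 × 4 = 8 ≡ 1 (mod 7)
  1 × 2 = 2 ≡ 2 (mod 7)
Result: 9^7 ≡ 2 (mod 7)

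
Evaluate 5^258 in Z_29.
Using Fermat: 5^{28} ≡ 1 (mod 29). 258 ≡ 6 (mod 28). So 5^{258} ≡ 5^{6} ≡ 23 (mod 29)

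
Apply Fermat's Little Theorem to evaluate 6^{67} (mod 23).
6

By Fermat's Little Theorem, a^(p-1) ≡ 1 (mod p) for prime p and gcd(a, p) = 1
Here p = 23, so 6^22 ≡ 1 (mod 23)
We can reduce the exponent: 67 mod 22 = 1
So 6^67 ≡ 6^1 (mod 23)
Computing: 6^1 mod 23 = 6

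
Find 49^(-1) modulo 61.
5

Using Extended Euclidean Algorithm:
gcd(49, 61) = 1
Bezout coefficients: 49 × 5 + 61 × -4 = 1
So 49 × 5 ≡ 1 (mod 61)
The inverse is 5 mod 61 = 5
Verification: 49 × 5 = 245 = 4 × 61 + 1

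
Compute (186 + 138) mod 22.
16

(186 + 138) = 324
324 mod 22 = 16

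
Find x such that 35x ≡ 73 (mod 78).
11

Since gcd(35, 78) = 1 divides 73, a solution exists.
Multiply both sides by the inverse of 35 mod 78:
  35^(-1) mod 78 = 29
  x ≡ 29 × 73 ≡ 2117 ≡ 11 (mod 78)
Verification: 35 × 11 = 385 = 4 × 78 + 73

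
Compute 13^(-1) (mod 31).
13^(-1) ≡ 12 (mod 31). Verification: 13 × 12 = 156 ≡ 1 (mod 31)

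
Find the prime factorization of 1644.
2^2 × 3 × 137

Divide by primes starting from smallest:
1644 ÷ 2 = 822
822 ÷ 2 = 411
411 ÷ 3 = 137
137 ÷ 137 = 1

1644 = 2^2 × 3 × 137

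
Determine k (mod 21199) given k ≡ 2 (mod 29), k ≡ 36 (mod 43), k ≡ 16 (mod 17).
12936

Using the Chinese Remainder Theorem:
M = product of moduli = 21199
For equation 1: M_1 = 731, 731 ≡ 6 (mod 29), inverse of 731 mod 29 is 5 (check: 6 × 5 = 30 ≡ 1 (mod 29))
For equation 2: M_2 = 493, 493 ≡ 20 (mod 43), inverse of 493 mod 43 is 28 (check: 20 × 28 = 560 ≡ 1 (mod 43))
For equation 3: M_3 = 1247, 1247 ≡ 6 (mod 17), inverse of 1247 mod 17 is 3 (check: 6 × 3 = 18 ≡ 1 (mod 17))
Combine: k ≡ Σ r_i×M_i×(M_i⁻¹ mod m_i) = 2×731×5 + 36×493×28 + 16×1247×3 = 7310 + 496944 + 59856 = 564110
564110 mod 21199 = 12936
k ≡ 12936 (mod 21199)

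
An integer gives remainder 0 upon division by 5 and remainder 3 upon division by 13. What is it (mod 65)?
M = 5 × 13 = 65. M₁ = 13, y₁ ≡ 2 (mod 5). M₂ = 5, y₂ ≡ 8 (mod 13). k = 0×13×2 + 3×5×8 ≡ 55 (mod 65). The smallest positive such number is 55.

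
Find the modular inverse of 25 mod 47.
25^(-1) ≡ 32 (mod 47). Verification: 25 × 32 = 800 ≡ 1 (mod 47)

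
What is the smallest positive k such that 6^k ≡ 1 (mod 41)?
Powers of 6 mod 41: 6^1≡6, 6^2≡36, 6^3≡11, 6^4≡25, 6^5≡27, 6^6≡39, 6^7≡29, 6^8≡10, 6^9≡19, 6^10≡32, 6^11≡28, 6^12≡4, 6^13≡24, 6^14≡21, 6^15≡3, 6^16≡18, 6^17≡26, 6^18≡33, 6^19≡34, 6^20≡40, 6^21≡35, 6^22≡5, 6^23≡30, 6^24≡16, 6^25≡14, 6^26≡2, 6^27≡12, 6^28≡31, 6^29≡22, 6^30≡9, 6^31≡13, 6^32≡37, 6^33≡17, 6^34≡20, 6^35≡38, 6^36≡23, 6^37≡15, 6^38≡8, 6^39≡7, 6^40≡1. Order = 40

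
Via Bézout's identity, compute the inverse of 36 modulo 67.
Extended GCD: 36(-13) + 67(7) = 1. So 36^(-1) ≡ 54 ≡ 54 (mod 67). Verify: 36 × 54 = 1944 ≡ 1 (mod 67)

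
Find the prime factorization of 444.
2^2 × 3 × 37

Divide by primes starting from smallest:
444 ÷ 2 = 222
222 ÷ 2 = 111
111 ÷ 3 = 37
37 ÷ 37 = 1

444 = 2^2 × 3 × 37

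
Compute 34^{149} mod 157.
104

Using successive squaring:
Binary expansion of 149: 10010101
Powers of 34 mod 157 (each is the square of the previous):
  34^1 ≡ 34 (mod 157)
  34^2 ≡ 34² = 1156 ≡ 57 (mod 157)
  34^4 ≡ 57² = 3249 ≡ 109 (mod 157)
  34^8 ≡ 109² = 11881 ≡ 106 (mod 157)
  34^16 ≡ 106² = 11236 ≡ 89 (mod 157)
  34^32 ≡ 89² = 7921 ≡ 71 (mod 157)
  34^64 ≡ 71² = 5041 ≡ 17 (mod 157)
  34^128 ≡ 17² = 289 ≡ 132 (mod 157)
149 = 128 + 16 + 4 + 1, so 34^149 = 34^128 × 34^16 × 34^4 × 34^1 ≡ 132 × 89 × 109 × 34 (mod 157)
Multiplying step by step:
  132 × 89 = 11748 ≡ 130 (mod 157)
  130 × 109 = 14170 ≡ 40 (mod 157)
  40 × 34 = 1360 ≡ 104 (mod 157)
Result: 34^149 ≡ 104 (mod 157)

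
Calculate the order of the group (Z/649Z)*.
580

Prime factorization: 649 = 11 × 59
Using the formula φ(n) = n × Π(1 - 1/p) for each prime factor p:
φ(649) = 649 × (1 - 1/11) × (1 - 1/59)
φ(649) = 580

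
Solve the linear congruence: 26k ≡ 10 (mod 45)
35

Since gcd(26, 45) = 1 divides 10, a solution exists.
Multiply both sides by the inverse of 26 mod 45:
  26^(-1) mod 45 = 26
  x ≡ 26 × 10 ≡ 260 ≡ 35 (mod 45)
Verification: 26 × 35 = 910 = 20 × 45 + 10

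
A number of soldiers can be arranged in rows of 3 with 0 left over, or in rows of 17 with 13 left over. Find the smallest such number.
M = 3 × 17 = 51. M₁ = 17, y₁ ≡ 2 (mod 3). M₂ = 3, y₂ ≡ 6 (mod 17). y = 0×17×2 + 13×3×6 ≡ 30 (mod 51). The smallest positive such number is 30.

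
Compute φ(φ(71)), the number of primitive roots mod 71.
Number of primitive roots mod 71 = φ(70) = 24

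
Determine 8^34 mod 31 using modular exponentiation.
Using Fermat: 8^{30} ≡ 1 (mod 31). 34 ≡ 4 (mod 30). So 8^{34} ≡ 8^{4} ≡ 4 (mod 31)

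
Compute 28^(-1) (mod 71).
33

Using Extended Euclidean Algorithm:
gcd(28, 71) = 1
Bezout coefficients: 28 × 33 + 71 × -13 = 1
So 28 × 33 ≡ 1 (mod 71)
The inverse is 33 mod 71 = 33
Verification: 28 × 33 = 924 = 13 × 71 + 1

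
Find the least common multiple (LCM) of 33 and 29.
957

First find GCD(33, 29) using the Euclidean algorithm:
33 = 1 × 29 + 4
29 = 7 × 4 + 1
4 = 4 × 1 + 0
GCD(33, 29) = 1

LCM formula: LCM(a, b) = (a × b) / GCD(a, b)
LCM(33, 29) = (33 × 29) / 1
LCM(33, 29) = 957 / 1
LCM(33, 29) = 957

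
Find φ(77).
60

Prime factorization: 77 = 7 × 11
Using the formula φ(n) = n × Π(1 - 1/p) for each prime factor p:
φ(77) = 77 × (1 - 1/7) × (1 - 1/11)
φ(77) = 60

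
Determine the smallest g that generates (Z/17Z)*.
3

A primitive root g modulo p has order p-1 = 16
Prime divisors of 16: [2]
g is a primitive root iff g^(16/q) ≢ 1 (mod 17) for each prime divisor q
Testing small values:
  g = 2: 2^8 ≡ 1 (mod 17) → 2^8 ≡ 1, not primitive root
  g = 3: 3^8 ≡ 16 (mod 17) → none is 1, primitive root!
The smallest primitive root is 3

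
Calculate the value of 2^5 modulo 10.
5 = 4 + 1 (binary 101). Repeated squaring mod 10: 2^1 ≡ 2; 2^2 ≡ 2² = 4 ≡ 4; 2^4 ≡ 4² = 16 ≡ 6. Multiply: 2^5 = 2^4 × 2^1 ≡ 6 × 2 (mod 10): 6 × 2 = 12 ≡ 2. So 2^5 ≡ 2 (mod 10).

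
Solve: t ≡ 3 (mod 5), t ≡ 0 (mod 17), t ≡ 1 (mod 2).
M = 5 × 17 × 2 = 170. M₁ = 34, y₁ ≡ 4 (mod 5). M₂ = 10, y₂ ≡ 12 (mod 17). M₃ = 85, y₃ ≡ 1 (mod 2). t = 3×34×4 + 0×10×12 + 1×85×1 ≡ 153 (mod 170)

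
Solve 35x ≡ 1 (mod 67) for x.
23

Using Extended Euclidean Algorithm:
gcd(35, 67) = 1
Bezout coefficients: 35 × 23 + 67 × -12 = 1
So 35 × 23 ≡ 1 (mod 67)
The inverse is 23 mod 67 = 23
Verification: 35 × 23 = 805 = 12 × 67 + 1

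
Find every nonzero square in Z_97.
QRs mod 97: {1, 2, 3, 4, 6, 8, 9, 11, 12, 16, 18, 22, 24, 25, 27, 31, 32, 33, 35, 36, 43, 44, 47, 48, 49, 50, 53, 54, 61, 62, 64, 65, 66, 70, 72, 73, 75, 79, 81, 85, 86, 88, 89, 91, 93, 94, 95, 96}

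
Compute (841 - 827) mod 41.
14

(841 - 827) = 14
14 mod 41 = 14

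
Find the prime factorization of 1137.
3 × 379

Divide by primes starting from smallest:
1137 ÷ 3 = 379
379 ÷ 379 = 1

1137 = 3 × 379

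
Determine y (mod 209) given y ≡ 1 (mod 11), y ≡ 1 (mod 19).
1

Using the Chinese Remainder Theorem:
M = product of moduli = 209
For equation 1: M_1 = 19, 19 ≡ 8 (mod 11), inverse of 19 mod 11 is 7 (check: 8 × 7 = 56 ≡ 1 (mod 11))
For equation 2: M_2 = 11, 11 ≡ 11 (mod 19), inverse of 11 mod 19 is 7 (check: 11 × 7 = 77 ≡ 1 (mod 19))
Combine: y ≡ Σ r_i×M_i×(M_i⁻¹ mod m_i) = 1×19×7 + 1×11×7 = 133 + 77 = 210
210 mod 209 = 1
y ≡ 1 (mod 209)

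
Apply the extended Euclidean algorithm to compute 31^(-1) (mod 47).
Extended GCD: 31(-3) + 47(2) = 1. So 31^(-1) ≡ 44 ≡ 44 (mod 47). Verify: 31 × 44 = 1364 ≡ 1 (mod 47)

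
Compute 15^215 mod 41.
Using Fermat: 15^{40} ≡ 1 (mod 41). 215 ≡ 15 (mod 40). So 15^{215} ≡ 15^{15} ≡ 38 (mod 41)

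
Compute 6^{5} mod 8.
0

Using successive squaring:
Binary expansion of 5: 101
Powers of 6 mod 8 (each is the square of the previous):
  6^1 ≡ 6 (mod 8)
  6^2 ≡ 6² = 36 ≡ 4 (mod 8)
  6^4 ≡ 4² = 16 ≡ 0 (mod 8)
5 = 4 + 1, so 6^5 = 6^4 × 6^1 ≡ 0 × 6 (mod 8)
Multiplying step by step:
  0 × 6 = 0 ≡ 0 (mod 8)
Result: 6^5 ≡ 0 (mod 8)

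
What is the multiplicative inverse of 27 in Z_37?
27^(-1) ≡ 11 (mod 37). Verification: 27 × 11 = 297 ≡ 1 (mod 37)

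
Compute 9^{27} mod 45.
9

Using successive squaring:
Binary expansion of 27: 11011
Powers of 9 mod 45 (each is the square of the previous):
  9^1 ≡ 9 (mod 45)
  9^2 ≡ 9² = 81 ≡ 36 (mod 45)
  9^4 ≡ 36² = 1296 ≡ 36 (mod 45)
  9^8 ≡ 36² = 1296 ≡ 36 (mod 45)
  9^16 ≡ 36² = 1296 ≡ 36 (mod 45)
27 = 16 + 8 + 2 + 1, so 9^27 = 9^16 × 9^8 × 9^2 × 9^1 ≡ 36 × 36 × 36 × 9 (mod 45)
Multiplying step by step:
  36 × 36 = 1296 ≡ 36 (mod 45)
  36 × 36 = 1296 ≡ 36 (mod 45)
  36 × 9 = 324 ≡ 9 (mod 45)
Result: 9^27 ≡ 9 (mod 45)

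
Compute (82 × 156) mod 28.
24

(82 × 156) = 12792
12792 mod 28 = 24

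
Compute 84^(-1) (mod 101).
95

Using Extended Euclidean Algorithm:
gcd(84, 101) = 1
Bezout coefficients: 84 × -6 + 101 × 5 = 1
So 84 × -6 ≡ 1 (mod 101)
The inverse is -6 mod 101 = 95
Verification: 84 × 95 = 7980 = 79 × 101 + 1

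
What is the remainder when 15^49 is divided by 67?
Using repeated squaring. 49 = 32 + 16 + 1 (binary 110001). Repeated squaring mod 67: 15^1 ≡ 15; 15^2 ≡ 15² = 225 ≡ 24; 15^4 ≡ 24² = 576 ≡ 40; 15^8 ≡ 40² = 1600 ≡ 59; 15^16 ≡ 59² = 3481 ≡ 64; 15^32 ≡ 64² = 4096 ≡ 9. Multiply: 15^49 = 15^32 × 15^16 × 15^1 ≡ 9 × 64 × 15 (mod 67): 9 × 64 = 576 ≡ 40; 40 × 15 = 600 ≡ 64. So 15^49 ≡ 64 (mod 67).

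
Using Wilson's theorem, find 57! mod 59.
(58)! = (57)! × (58) ≡ -1 (mod 59). So (57)! ≡ -1 × (58)^(-1) ≡ (-1)×(-1) = 1 (mod 59)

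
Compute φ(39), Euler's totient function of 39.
24

Prime factorization: 39 = 3 × 13
Using the formula φ(n) = n × Π(1 - 1/p) for each prime factor p:
φ(39) = 39 × (1 - 1/3) × (1 - 1/13)
φ(39) = 24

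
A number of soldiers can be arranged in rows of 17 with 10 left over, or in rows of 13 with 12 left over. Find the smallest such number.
M = 17 × 13 = 221. M₁ = 13, y₁ ≡ 4 (mod 17). M₂ = 17, y₂ ≡ 10 (mod 13). r = 10×13×4 + 12×17×10 ≡ 129 (mod 221). The smallest positive such number is 129.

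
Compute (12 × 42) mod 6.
0

(12 × 42) = 504
504 mod 6 = 0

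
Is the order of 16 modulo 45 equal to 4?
No, the actual order is 3, not 4.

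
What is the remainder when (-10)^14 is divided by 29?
Using repeated squaring. (-10) ≡ 19 (mod 29). 14 = 8 + 4 + 2 (binary 1110). Repeated squaring mod 29: 19^1 ≡ 19; 19^2 ≡ 19² = 361 ≡ 13; 19^4 ≡ 13² = 169 ≡ 24; 19^8 ≡ 24² = 576 ≡ 25. Multiply: (-10)^14 ≡ 19^8 × 19^4 × 19^2 ≡ 25 × 24 × 13 (mod 29): 25 × 24 = 600 ≡ 20; 20 × 13 = 260 ≡ 28. So (-10)^14 ≡ 28 (mod 29).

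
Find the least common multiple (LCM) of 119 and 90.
10710

First find GCD(119, 90) using the Euclidean algorithm:
119 = 1 × 90 + 29
90 = 3 × 29 + 3
29 = 9 × 3 + 2
3 = 1 × 2 + 1
2 = 2 × 1 + 0
GCD(119, 90) = 1

LCM formula: LCM(a, b) = (a × b) / GCD(a, b)
LCM(119, 90) = (119 × 90) / 1
LCM(119, 90) = 10710 / 1
LCM(119, 90) = 10710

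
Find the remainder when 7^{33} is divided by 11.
By Fermat: 7^{10} ≡ 1 (mod 11). 33 = 3×10 + 3. So 7^{33} ≡ 7^{3} ≡ 2 (mod 11)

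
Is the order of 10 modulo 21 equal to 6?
Yes, ord_21(10) = 6.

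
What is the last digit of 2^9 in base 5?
9 = 8 + 1 (binary 1001). Repeated squaring mod 5: 2^1 ≡ 2; 2^2 ≡ 2² = 4 ≡ 4; 2^4 ≡ 4² = 16 ≡ 1; 2^8 ≡ 1² = 1 ≡ 1. Multiply: 2^9 = 2^8 × 2^1 ≡ 1 × 2 (mod 5): 1 × 2 = 2 ≡ 2. So 2^9 ≡ 2 (mod 5).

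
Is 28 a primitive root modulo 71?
Yes

To verify, check if 28^(70/q) ≢ 1 (mod 71) for each prime divisor q of 70
Divisors of 70 = 70: [1, 2, 5, 7, 10, 14, 35, 70]
  28^(70/2) = 28^35 ≡ 70 (mod 71)
  28^(70/5) = 28^14 ≡ 57 (mod 71)
  28^(70/7) = 28^10 ≡ 30 (mod 71)
Conclusion: 28 is a primitive root modulo 71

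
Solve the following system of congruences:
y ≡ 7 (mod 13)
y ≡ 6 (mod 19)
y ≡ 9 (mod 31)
5155

Using the Chinese Remainder Theorem:
M = product of moduli = 7657
For equation 1: M_1 = 589, 589 ≡ 4 (mod 13), inverse of 589 mod 13 is 10 (check: 4 × 10 = 40 ≡ 1 (mod 13))
For equation 2: M_2 = 403, 403 ≡ 4 (mod 19), inverse of 403 mod 19 is 5 (check: 4 × 5 = 20 ≡ 1 (mod 19))
For equation 3: M_3 = 247, 247 ≡ 30 (mod 31), inverse of 247 mod 31 is 30 (check: 30 × 30 = 900 ≡ 1 (mod 31))
Combine: y ≡ Σ r_i×M_i×(M_i⁻¹ mod m_i) = 7×589×10 + 6×403×5 + 9×247×30 = 41230 + 12090 + 66690 = 120010
120010 mod 7657 = 5155
y ≡ 5155 (mod 7657)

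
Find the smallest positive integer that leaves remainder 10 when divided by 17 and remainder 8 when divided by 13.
M = 17 × 13 = 221. M₁ = 13, y₁ ≡ 4 (mod 17). M₂ = 17, y₂ ≡ 10 (mod 13). m = 10×13×4 + 8×17×10 ≡ 112 (mod 221). The smallest positive such number is 112.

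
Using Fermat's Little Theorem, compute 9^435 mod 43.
By Fermat: 9^{42} ≡ 1 (mod 43). 435 ≡ 15 (mod 42). So 9^{435} ≡ 9^{15} ≡ 11 (mod 43)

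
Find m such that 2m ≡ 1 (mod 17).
2^(-1) ≡ 9 (mod 17). Verification: 2 × 9 = 18 ≡ 1 (mod 17)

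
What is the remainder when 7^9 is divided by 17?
9 = 8 + 1 (binary 1001). Repeated squaring mod 17: 7^1 ≡ 7; 7^2 ≡ 7² = 49 ≡ 15; 7^4 ≡ 15² = 225 ≡ 4; 7^8 ≡ 4² = 16 ≡ 16. Multiply: 7^9 = 7^8 × 7^1 ≡ 16 × 7 (mod 17): 16 × 7 = 112 ≡ 10. So 7^9 ≡ 10 (mod 17).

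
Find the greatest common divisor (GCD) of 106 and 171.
1

Using the Euclidean algorithm:
106 = 0 × 171 + 106
171 = 1 × 106 + 65
106 = 1 × 65 + 41
65 = 1 × 41 + 24
41 = 1 × 24 + 17
24 = 1 × 17 + 7
17 = 2 × 7 + 3
7 = 2 × 3 + 1
3 = 3 × 1 + 0

GCD(106, 171) = 1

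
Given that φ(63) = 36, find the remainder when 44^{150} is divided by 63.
By Euler: 44^{36} ≡ 1 (mod 63) since gcd(44, 63) = 1. 150 = 4×36 + 6. So 44^{150} ≡ 44^{6} ≡ 1 (mod 63)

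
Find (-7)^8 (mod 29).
(-7) ≡ 22 (mod 29). 8 = 8 (binary 1000). Repeated squaring mod 29: 22^1 ≡ 22; 22^2 ≡ 22² = 484 ≡ 20; 22^4 ≡ 20² = 400 ≡ 23; 22^8 ≡ 23² = 529 ≡ 7. So (-7)^8 ≡ 7 (mod 29).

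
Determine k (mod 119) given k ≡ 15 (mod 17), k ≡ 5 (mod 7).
117

Using the Chinese Remainder Theorem:
M = product of moduli = 119
For equation 1: M_1 = 7, 7 ≡ 7 (mod 17), inverse of 7 mod 17 is 5 (check: 7 × 5 = 35 ≡ 1 (mod 17))
For equation 2: M_2 = 17, 17 ≡ 3 (mod 7), inverse of 17 mod 7 is 5 (check: 3 × 5 = 15 ≡ 1 (mod 7))
Combine: k ≡ Σ r_i×M_i×(M_i⁻¹ mod m_i) = 15×7×5 + 5×17×5 = 525 + 425 = 950
950 mod 119 = 117
k ≡ 117 (mod 119)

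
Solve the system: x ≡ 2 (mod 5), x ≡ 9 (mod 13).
M = 5 × 13 = 65. M₁ = 13, y₁ ≡ 2 (mod 5). M₂ = 5, y₂ ≡ 8 (mod 13). x = 2×13×2 + 9×5×8 ≡ 22 (mod 65)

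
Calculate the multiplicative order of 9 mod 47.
Powers of 9 mod 47: 9^1≡9, 9^2≡34, 9^3≡24, 9^4≡28, 9^5≡17, 9^6≡12, 9^7≡14, 9^8≡32, 9^9≡6, 9^10≡7, 9^11≡16, 9^12≡3, 9^13≡27, 9^14≡8, 9^15≡25, 9^16≡37, 9^17≡4, 9^18≡36, 9^19≡42, 9^20≡2, 9^21≡18, 9^22≡21, 9^23≡1. Order = 23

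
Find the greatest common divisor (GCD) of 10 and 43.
1

Using the Euclidean algorithm:
10 = 0 × 43 + 10
43 = 4 × 10 + 3
10 = 3 × 3 + 1
3 = 3 × 1 + 0

GCD(10, 43) = 1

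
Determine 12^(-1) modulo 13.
12^(-1) ≡ 12 (mod 13). Verification: 12 × 12 = 144 ≡ 1 (mod 13)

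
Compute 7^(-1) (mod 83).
7^(-1) ≡ 12 (mod 83). Verification: 7 × 12 = 84 ≡ 1 (mod 83)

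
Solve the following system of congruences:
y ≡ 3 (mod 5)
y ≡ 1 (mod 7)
8

Using the Chinese Remainder Theorem:
M = product of moduli = 35
For equation 1: M_1 = 7, 7 ≡ 2 (mod 5), inverse of 7 mod 5 is 3 (check: 2 × 3 = 6 ≡ 1 (mod 5))
For equation 2: M_2 = 5, 5 ≡ 5 (mod 7), inverse of 5 mod 7 is 3 (check: 5 × 3 = 15 ≡ 1 (mod 7))
Combine: y ≡ Σ r_i×M_i×(M_i⁻¹ mod m_i) = 3×7×3 + 1×5×3 = 63 + 15 = 78
78 mod 35 = 8
y ≡ 8 (mod 35)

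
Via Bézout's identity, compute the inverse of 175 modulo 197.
Extended GCD: 175(-9) + 197(8) = 1. So 175^(-1) ≡ 188 ≡ 188 (mod 197). Verify: 175 × 188 = 32900 ≡ 1 (mod 197)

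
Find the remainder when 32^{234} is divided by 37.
By Fermat: 32^{36} ≡ 1 (mod 37). 234 = 6×36 + 18. So 32^{234} ≡ 32^{18} ≡ 36 (mod 37)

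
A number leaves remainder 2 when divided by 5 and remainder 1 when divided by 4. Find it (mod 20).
M = 5 × 4 = 20. M₁ = 4, y₁ ≡ 4 (mod 5). M₂ = 5, y₂ ≡ 1 (mod 4). n = 2×4×4 + 1×5×1 ≡ 17 (mod 20)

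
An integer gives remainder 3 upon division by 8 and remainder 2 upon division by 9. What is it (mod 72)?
M = 8 × 9 = 72. M₁ = 9, y₁ ≡ 1 (mod 8). M₂ = 8, y₂ ≡ 8 (mod 9). k = 3×9×1 + 2×8×8 ≡ 11 (mod 72). The smallest positive such number is 11.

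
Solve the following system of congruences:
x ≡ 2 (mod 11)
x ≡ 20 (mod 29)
310

Using the Chinese Remainder Theorem:
M = product of moduli = 319
For equation 1: M_1 = 29, 29 ≡ 7 (mod 11), inverse of 29 mod 11 is 8 (check: 7 × 8 = 56 ≡ 1 (mod 11))
For equation 2: M_2 = 11, 11 ≡ 11 (mod 29), inverse of 11 mod 29 is 8 (check: 11 × 8 = 88 ≡ 1 (mod 29))
Combine: x ≡ Σ r_i×M_i×(M_i⁻¹ mod m_i) = 2×29×8 + 20×11×8 = 464 + 1760 = 2224
2224 mod 319 = 310
x ≡ 310 (mod 319)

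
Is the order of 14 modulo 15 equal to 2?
Yes, ord_15(14) = 2.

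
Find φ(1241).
1152

Prime factorization: 1241 = 17 × 73
Using the formula φ(n) = n × Π(1 - 1/p) for each prime factor p:
φ(1241) = 1241 × (1 - 1/17) × (1 - 1/73)
φ(1241) = 1152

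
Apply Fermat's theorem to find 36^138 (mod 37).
By Fermat: 36^{36} ≡ 1 (mod 37). 138 = 3×36 + 30. So 36^{138} ≡ 36^{30} ≡ 1 (mod 37)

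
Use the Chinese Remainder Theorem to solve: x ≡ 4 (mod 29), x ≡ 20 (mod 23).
526

Using the Chinese Remainder Theorem:
M = product of moduli = 667
For equation 1: M_1 = 23, 23 ≡ 23 (mod 29), inverse of 23 mod 29 is 24 (check: 23 × 24 = 552 ≡ 1 (mod 29))
For equation 2: M_2 = 29, 29 ≡ 6 (mod 23), inverse of 29 mod 23 is 4 (check: 6 × 4 = 24 ≡ 1 (mod 23))
Combine: x ≡ Σ r_i×M_i×(M_i⁻¹ mod m_i) = 4×23×24 + 20×29×4 = 2208 + 2320 = 4528
4528 mod 667 = 526
x ≡ 526 (mod 667)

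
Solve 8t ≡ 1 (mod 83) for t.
52

Using Extended Euclidean Algorithm:
gcd(8, 83) = 1
Bezout coefficients: 8 × -31 + 83 × 3 = 1
So 8 × -31 ≡ 1 (mod 83)
The inverse is -31 mod 83 = 52
Verification: 8 × 52 = 416 = 5 × 83 + 1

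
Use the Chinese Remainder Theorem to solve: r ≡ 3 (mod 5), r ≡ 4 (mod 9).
M = 5 × 9 = 45. M₁ = 9, y₁ ≡ 4 (mod 5). M₂ = 5, y₂ ≡ 2 (mod 9). r = 3×9×4 + 4×5×2 ≡ 13 (mod 45)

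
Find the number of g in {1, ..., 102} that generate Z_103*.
Number of primitive roots mod 103 = φ(102) = 32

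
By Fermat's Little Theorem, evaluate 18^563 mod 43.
By Fermat: 18^{42} ≡ 1 (mod 43). 563 ≡ 17 (mod 42). So 18^{563} ≡ 18^{17} ≡ 33 (mod 43)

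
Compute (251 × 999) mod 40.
29

(251 × 999) = 250749
250749 mod 40 = 29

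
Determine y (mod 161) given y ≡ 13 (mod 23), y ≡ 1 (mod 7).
36

Using the Chinese Remainder Theorem:
M = product of moduli = 161
For equation 1: M_1 = 7, 7 ≡ 7 (mod 23), inverse of 7 mod 23 is 10 (check: 7 × 10 = 70 ≡ 1 (mod 23))
For equation 2: M_2 = 23, 23 ≡ 2 (mod 7), inverse of 23 mod 7 is 4 (check: 2 × 4 = 8 ≡ 1 (mod 7))
Combine: y ≡ Σ r_i×M_i×(M_i⁻¹ mod m_i) = 13×7×10 + 1×23×4 = 910 + 92 = 1002
1002 mod 161 = 36
y ≡ 36 (mod 161)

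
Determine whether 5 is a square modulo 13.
By Euler's criterion: 5^{6} ≡ 12 (mod 13). Since this equals -1 (≡ 12), 5 is not a QR.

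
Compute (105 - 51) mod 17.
3

(105 - 51) = 54
54 mod 17 = 3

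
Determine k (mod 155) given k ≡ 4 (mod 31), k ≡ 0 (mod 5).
35

Using the Chinese Remainder Theorem:
M = product of moduli = 155
For equation 1: M_1 = 5, 5 ≡ 5 (mod 31), inverse of 5 mod 31 is 25 (check: 5 × 25 = 125 ≡ 1 (mod 31))
For equation 2: M_2 = 31, 31 ≡ 1 (mod 5), inverse of 31 mod 5 is 1 (check: 1 × 1 = 1 ≡ 1 (mod 5))
Combine: k ≡ Σ r_i×M_i×(M_i⁻¹ mod m_i) = 4×5×25 + 0×31×1 = 500 + 0 = 500
500 mod 155 = 35
k ≡ 35 (mod 155)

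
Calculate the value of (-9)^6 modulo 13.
(-9) ≡ 4 (mod 13). 6 = 4 + 2 (binary 110). Repeated squaring mod 13: 4^1 ≡ 4; 4^2 ≡ 4² = 16 ≡ 3; 4^4 ≡ 3² = 9 ≡ 9. Multiply: (-9)^6 ≡ 4^4 × 4^2 ≡ 9 × 3 (mod 13): 9 × 3 = 27 ≡ 1. So (-9)^6 ≡ 1 (mod 13).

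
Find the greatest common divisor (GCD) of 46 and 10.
2

Using the Euclidean algorithm:
46 = 4 × 10 + 6
10 = 1 × 6 + 4
6 = 1 × 4 + 2
4 = 2 × 2 + 0

GCD(46, 10) = 2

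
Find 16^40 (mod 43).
Using repeated squaring. 40 = 32 + 8 (binary 101000). Repeated squaring mod 43: 16^1 ≡ 16; 16^2 ≡ 16² = 256 ≡ 41; 16^4 ≡ 41² = 1681 ≡ 4; 16^8 ≡ 4² = 16 ≡ 16; 16^16 ≡ 16² = 256 ≡ 41; 16^32 ≡ 41² = 1681 ≡ 4. Multiply: 16^40 = 16^32 × 16^8 ≡ 4 × 16 (mod 43): 4 × 16 = 64 ≡ 21. So 16^40 ≡ 21 (mod 43).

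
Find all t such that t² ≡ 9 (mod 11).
The square roots of 9 mod 11 are 3 and 8. Verify: 3² = 9 ≡ 9 (mod 11)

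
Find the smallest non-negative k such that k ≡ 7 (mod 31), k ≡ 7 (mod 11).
7

Using the Chinese Remainder Theorem:
M = product of moduli = 341
For equation 1: M_1 = 11, 11 ≡ 11 (mod 31), inverse of 11 mod 31 is 17 (check: 11 × 17 = 187 ≡ 1 (mod 31))
For equation 2: M_2 = 31, 31 ≡ 9 (mod 11), inverse of 31 mod 11 is 5 (check: 9 × 5 = 45 ≡ 1 (mod 11))
Combine: k ≡ Σ r_i×M_i×(M_i⁻¹ mod m_i) = 7×11×17 + 7×31×5 = 1309 + 1085 = 2394
2394 mod 341 = 7
k ≡ 7 (mod 341)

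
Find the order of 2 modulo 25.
Powers of 2 mod 25: 2^1≡2, 2^2≡4, 2^3≡8, 2^4≡16, 2^5≡7, 2^6≡14, 2^7≡3, 2^8≡6, 2^9≡12, 2^10≡24, 2^11≡23, 2^12≡21, 2^13≡17, 2^14≡9, 2^15≡18, 2^16≡11, 2^17≡22, 2^18≡19, 2^19≡13, 2^20≡1. Order = 20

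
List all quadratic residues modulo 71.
QRs mod 71: {1, 2, 3, 4, 5, 6, 8, 9, 10, 12, 15, 16, 18, 19, 20, 24, 25, 27, 29, 30, 32, 36, 37, 38, 40, 43, 45, 48, 49, 50, 54, 57, 58, 60, 64}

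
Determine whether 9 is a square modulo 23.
By Euler's criterion: 9^{11} ≡ 1 (mod 23). Since this equals 1, 9 is a QR.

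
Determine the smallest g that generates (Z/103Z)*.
5

A primitive root g modulo p has order p-1 = 102
Prime divisors of 102: [2, 3, 17]
g is a primitive root iff g^(102/q) ≢ 1 (mod 103) for each prime divisor q
Testing small values:
  g = 2: 2^51 ≡ 1, 2^34 ≡ 46, 2^6 ≡ 64 (mod 103) → 2^51 ≡ 1, not primitive root
  g = 3: 3^51 ≡ 102, 3^34 ≡ 1, 3^6 ≡ 8 (mod 103) → 3^34 ≡ 1, not primitive root
  g = 4: 4^51 ≡ 1, 4^34 ≡ 56, 4^6 ≡ 79 (mod 103) → 4^51 ≡ 1, not primitive root
  g = 5: 5^51 ≡ 102, 5^34 ≡ 56, 5^6 ≡ 72 (mod 103) → none is 1, primitive root!
The smallest primitive root is 5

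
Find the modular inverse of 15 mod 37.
15^(-1) ≡ 5 (mod 37). Verification: 15 × 5 = 75 ≡ 1 (mod 37)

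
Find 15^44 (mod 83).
Using repeated squaring. 44 = 32 + 8 + 4 (binary 101100). Repeated squaring mod 83: 15^1 ≡ 15; 15^2 ≡ 15² = 225 ≡ 59; 15^4 ≡ 59² = 3481 ≡ 78; 15^8 ≡ 78² = 6084 ≡ 25; 15^16 ≡ 25² = 625 ≡ 44; 15^32 ≡ 44² = 1936 ≡ 27. Multiply: 15^44 = 15^32 × 15^8 × 15^4 ≡ 27 × 25 × 78 (mod 83): 27 × 25 = 675 ≡ 11; 11 × 78 = 858 ≡ 28. So 15^44 ≡ 28 (mod 83).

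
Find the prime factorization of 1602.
2 × 3^2 × 89

Divide by primes starting from smallest:
1602 ÷ 2 = 801
801 ÷ 3 = 267
267 ÷ 3 = 89
89 ÷ 89 = 1

1602 = 2 × 3^2 × 89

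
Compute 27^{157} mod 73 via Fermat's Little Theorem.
27

By Fermat's Little Theorem, a^(p-1) ≡ 1 (mod p) for prime p and gcd(a, p) = 1
Here p = 73, so 27^72 ≡ 1 (mod 73)
We can reduce the exponent: 157 mod 72 = 13
So 27^157 ≡ 27^13 (mod 73)
Computing: 27^13 mod 73 = 27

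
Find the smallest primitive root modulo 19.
2

A primitive root g modulo p has order p-1 = 18
Prime divisors of 18: [2, 3]
g is a primitive root iff g^(18/q) ≢ 1 (mod 19) for each prime divisor q
Testing small values:
  g = 2: 2^9 ≡ 18, 2^6 ≡ 7 (mod 19) → none is 1, primitive root!
The smallest primitive root is 2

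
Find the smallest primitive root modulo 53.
2

A primitive root g modulo p has order p-1 = 52
Prime divisors of 52: [2, 13]
g is a primitive root iff g^(52/q) ≢ 1 (mod 53) for each prime divisor q
Testing small values:
  g = 2: 2^26 ≡ 52, 2^4 ≡ 16 (mod 53) → none is 1, primitive root!
The smallest primitive root is 2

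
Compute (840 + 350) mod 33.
2

(840 + 350) = 1190
1190 mod 33 = 2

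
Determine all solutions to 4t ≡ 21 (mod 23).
11

Since gcd(4, 23) = 1 divides 21, a solution exists.
Multiply both sides by the inverse of 4 mod 23:
  4^(-1) mod 23 = 6
  x ≡ 6 × 21 ≡ 126 ≡ 11 (mod 23)
Verification: 4 × 11 = 44 = 1 × 23 + 21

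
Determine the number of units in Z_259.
216

Prime factorization: 259 = 7 × 37
Using the formula φ(n) = n × Π(1 - 1/p) for each prime factor p:
φ(259) = 259 × (1 - 1/7) × (1 - 1/37)
φ(259) = 216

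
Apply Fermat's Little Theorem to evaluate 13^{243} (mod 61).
1

By Fermat's Little Theorem, a^(p-1) ≡ 1 (mod p) for prime p and gcd(a, p) = 1
Here p = 61, so 13^60 ≡ 1 (mod 61)
We can reduce the exponent: 243 mod 60 = 3
So 13^243 ≡ 13^3 (mod 61)
Computing: 13^3 mod 61 = 1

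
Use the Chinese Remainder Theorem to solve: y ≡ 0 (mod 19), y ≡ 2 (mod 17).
M = 19 × 17 = 323. M₁ = 17, y₁ ≡ 9 (mod 19). M₂ = 19, y₂ ≡ 9 (mod 17). y = 0×17×9 + 2×19×9 ≡ 19 (mod 323)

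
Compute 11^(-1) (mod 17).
14

Using Extended Euclidean Algorithm:
gcd(11, 17) = 1
Bezout coefficients: 11 × -3 + 17 × 2 = 1
So 11 × -3 ≡ 1 (mod 17)
The inverse is -3 mod 17 = 14
Verification: 11 × 14 = 154 = 9 × 17 + 1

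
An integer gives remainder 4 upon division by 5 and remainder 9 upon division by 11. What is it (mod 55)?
M = 5 × 11 = 55. M₁ = 11, y₁ ≡ 1 (mod 5). M₂ = 5, y₂ ≡ 9 (mod 11). m = 4×11×1 + 9×5×9 ≡ 9 (mod 55). The smallest positive such number is 9.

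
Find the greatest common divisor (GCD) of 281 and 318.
1

Using the Euclidean algorithm:
281 = 0 × 318 + 281
318 = 1 × 281 + 37
281 = 7 × 37 + 22
37 = 1 × 22 + 15
22 = 1 × 15 + 7
15 = 2 × 7 + 1
7 = 7 × 1 + 0

GCD(281, 318) = 1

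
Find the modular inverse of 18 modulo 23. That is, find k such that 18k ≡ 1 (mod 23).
9

Using Extended Euclidean Algorithm:
gcd(18, 23) = 1
Bezout coefficients: 18 × 9 + 23 × -7 = 1
So 18 × 9 ≡ 1 (mod 23)
The inverse is 9 mod 23 = 9
Verification: 18 × 9 = 162 = 7 × 23 + 1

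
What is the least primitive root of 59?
2

A primitive root g modulo p has order p-1 = 58
Prime divisors of 58: [2, 29]
g is a primitive root iff g^(58/q) ≢ 1 (mod 59) for each prime divisor q
Testing small values:
  g = 2: 2^29 ≡ 58, 2^2 ≡ 4 (mod 59) → none is 1, primitive root!
The smallest primitive root is 2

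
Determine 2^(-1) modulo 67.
2^(-1) ≡ 34 (mod 67). Verification: 2 × 34 = 68 ≡ 1 (mod 67)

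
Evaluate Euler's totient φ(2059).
1960

Prime factorization: 2059 = 29 × 71
Using the formula φ(n) = n × Π(1 - 1/p) for each prime factor p:
φ(2059) = 2059 × (1 - 1/29) × (1 - 1/71)
φ(2059) = 1960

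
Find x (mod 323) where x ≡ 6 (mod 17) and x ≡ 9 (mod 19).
M = 17 × 19 = 323. M₁ = 19, y₁ ≡ 9 (mod 17). M₂ = 17, y₂ ≡ 9 (mod 19). x = 6×19×9 + 9×17×9 ≡ 142 (mod 323)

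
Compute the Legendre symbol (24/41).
(24/41) = 24^{20} mod 41 = -1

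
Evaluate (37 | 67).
(37/67) = 37^{33} mod 67 = 1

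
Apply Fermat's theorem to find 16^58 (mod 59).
By Fermat's Little Theorem, 16^{58} ≡ 1 (mod 59) since 59 is prime and gcd(16, 59) = 1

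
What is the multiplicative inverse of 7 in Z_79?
7^(-1) ≡ 34 (mod 79). Verification: 7 × 34 = 238 ≡ 1 (mod 79)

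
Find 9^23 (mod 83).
Using repeated squaring. 23 = 16 + 4 + 2 + 1 (binary 10111). Repeated squaring mod 83: 9^1 ≡ 9; 9^2 ≡ 9² = 81 ≡ 81; 9^4 ≡ 81² = 6561 ≡ 4; 9^8 ≡ 4² = 16 ≡ 16; 9^16 ≡ 16² = 256 ≡ 7. Multiply: 9^23 = 9^16 × 9^4 × 9^2 × 9^1 ≡ 7 × 4 × 81 × 9 (mod 83): 7 × 4 = 28 ≡ 28; 28 × 81 = 2268 ≡ 27; 27 × 9 = 243 ≡ 77. So 9^23 ≡ 77 (mod 83).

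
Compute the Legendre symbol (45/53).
(45/53) = 45^{26} mod 53 = -1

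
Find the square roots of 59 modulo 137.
The square roots of 59 mod 137 are 123 and 14. Verify: 123² = 15129 ≡ 59 (mod 137)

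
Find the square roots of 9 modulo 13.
The square roots of 9 mod 13 are 3 and 10. Verify: 3² = 9 ≡ 9 (mod 13)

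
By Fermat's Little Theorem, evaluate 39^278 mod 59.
By Fermat: 39^{58} ≡ 1 (mod 59). 278 = 4×58 + 46. So 39^{278} ≡ 39^{46} ≡ 28 (mod 59)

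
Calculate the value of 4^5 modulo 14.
5 = 4 + 1 (binary 101). Repeated squaring mod 14: 4^1 ≡ 4; 4^2 ≡ 4² = 16 ≡ 2; 4^4 ≡ 2² = 4 ≡ 4. Multiply: 4^5 = 4^4 × 4^1 ≡ 4 × 4 (mod 14): 4 × 4 = 16 ≡ 2. So 4^5 ≡ 2 (mod 14).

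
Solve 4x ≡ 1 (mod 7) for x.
2

Using Extended Euclidean Algorithm:
gcd(4, 7) = 1
Bezout coefficients: 4 × 2 + 7 × -1 = 1
So 4 × 2 ≡ 1 (mod 7)
The inverse is 2 mod 7 = 2
Verification: 4 × 2 = 8 = 1 × 7 + 1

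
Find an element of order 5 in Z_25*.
6 has order 5 mod 25 since 6^{5} ≡ 1 (mod 25) and no smaller power works.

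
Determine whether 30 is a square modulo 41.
By Euler's criterion: 30^{20} ≡ 40 (mod 41). Since this equals -1 (≡ 40), 30 is not a QR.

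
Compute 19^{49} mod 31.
28

Using successive squaring:
Binary expansion of 49: 110001
Powers of 19 mod 31 (each is the square of the previous):
  19^1 ≡ 19 (mod 31)
  19^2 ≡ 19² = 361 ≡ 20 (mod 31)
  19^4 ≡ 20² = 400 ≡ 28 (mod 31)
  19^8 ≡ 28² = 784 ≡ 9 (mod 31)
  19^16 ≡ 9² = 81 ≡ 19 (mod 31)
  19^32 ≡ 19² = 361 ≡ 20 (mod 31)
49 = 32 + 16 + 1, so 19^49 = 19^32 × 19^16 × 19^1 ≡ 20 × 19 × 19 (mod 31)
Multiplying step by step:
  20 × 19 = 380 ≡ 8 (mod 31)
  8 × 19 = 152 ≡ 28 (mod 31)
Result: 19^49 ≡ 28 (mod 31)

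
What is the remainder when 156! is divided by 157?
By Wilson's theorem, (156)! ≡ -1 ≡ 156 (mod 157)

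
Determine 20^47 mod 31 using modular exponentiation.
Using Fermat: 20^{30} ≡ 1 (mod 31). 47 ≡ 17 (mod 30). So 20^{47} ≡ 20^{17} ≡ 28 (mod 31)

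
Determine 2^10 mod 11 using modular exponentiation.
10 = 8 + 2 (binary 1010). Repeated squaring mod 11: 2^1 ≡ 2; 2^2 ≡ 2² = 4 ≡ 4; 2^4 ≡ 4² = 16 ≡ 5; 2^8 ≡ 5² = 25 ≡ 3. Multiply: 2^10 = 2^8 × 2^2 ≡ 3 × 4 (mod 11): 3 × 4 = 12 ≡ 1. So 2^10 ≡ 1 (mod 11).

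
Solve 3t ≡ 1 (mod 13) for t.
9

Using Extended Euclidean Algorithm:
gcd(3, 13) = 1
Bezout coefficients: 3 × -4 + 13 × 1 = 1
So 3 × -4 ≡ 1 (mod 13)
The inverse is -4 mod 13 = 9
Verification: 3 × 9 = 27 = 2 × 13 + 1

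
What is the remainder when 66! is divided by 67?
By Wilson's theorem, (66)! ≡ -1 ≡ 66 (mod 67)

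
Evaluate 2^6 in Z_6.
6 = 4 + 2 (binary 110). Repeated squaring mod 6: 2^1 ≡ 2; 2^2 ≡ 2² = 4 ≡ 4; 2^4 ≡ 4² = 16 ≡ 4. Multiply: 2^6 = 2^4 × 2^2 ≡ 4 × 4 (mod 6): 4 × 4 = 16 ≡ 4. So 2^6 ≡ 4 (mod 6).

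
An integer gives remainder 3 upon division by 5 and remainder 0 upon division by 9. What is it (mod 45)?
M = 5 × 9 = 45. M₁ = 9, y₁ ≡ 4 (mod 5). M₂ = 5, y₂ ≡ 2 (mod 9). m = 3×9×4 + 0×5×2 ≡ 18 (mod 45). The smallest positive such number is 18.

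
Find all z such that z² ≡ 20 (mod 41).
The square roots of 20 mod 41 are 26 and 15. Verify: 26² = 676 ≡ 20 (mod 41)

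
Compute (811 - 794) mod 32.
17

(811 - 794) = 17
17 mod 32 = 17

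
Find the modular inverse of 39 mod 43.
39^(-1) ≡ 32 (mod 43). Verification: 39 × 32 = 1248 ≡ 1 (mod 43)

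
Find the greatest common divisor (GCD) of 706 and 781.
1

Using the Euclidean algorithm:
706 = 0 × 781 + 706
781 = 1 × 706 + 75
706 = 9 × 75 + 31
75 = 2 × 31 + 13
31 = 2 × 13 + 5
13 = 2 × 5 + 3
5 = 1 × 3 + 2
3 = 1 × 2 + 1
2 = 2 × 1 + 0

GCD(706, 781) = 1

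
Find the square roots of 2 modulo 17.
The square roots of 2 mod 17 are 6 and 11. Verify: 6² = 36 ≡ 2 (mod 17)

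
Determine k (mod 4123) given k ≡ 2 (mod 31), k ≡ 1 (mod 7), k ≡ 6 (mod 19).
1583

Using the Chinese Remainder Theorem:
M = product of moduli = 4123
For equation 1: M_1 = 133, 133 ≡ 9 (mod 31), inverse of 133 mod 31 is 7 (check: 9 × 7 = 63 ≡ 1 (mod 31))
For equation 2: M_2 = 589, 589 ≡ 1 (mod 7), inverse of 589 mod 7 is 1 (check: 1 × 1 = 1 ≡ 1 (mod 7))
For equation 3: M_3 = 217, 217 ≡ 8 (mod 19), inverse of 217 mod 19 is 12 (check: 8 × 12 = 96 ≡ 1 (mod 19))
Combine: k ≡ Σ r_i×M_i×(M_i⁻¹ mod m_i) = 2×133×7 + 1×589×1 + 6×217×12 = 1862 + 589 + 15624 = 18075
18075 mod 4123 = 1583
k ≡ 1583 (mod 4123)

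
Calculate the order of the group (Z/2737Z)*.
2112

Prime factorization: 2737 = 7 × 17 × 23
Using the formula φ(n) = n × Π(1 - 1/p) for each prime factor p:
φ(2737) = 2737 × (1 - 1/7) × (1 - 1/17) × (1 - 1/23)
φ(2737) = 2112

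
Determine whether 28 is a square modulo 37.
By Euler's criterion: 28^{18} ≡ 1 (mod 37). Since this equals 1, 28 is a QR.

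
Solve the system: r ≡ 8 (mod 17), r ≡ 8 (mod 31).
M = 17 × 31 = 527. M₁ = 31, y₁ ≡ 11 (mod 17). M₂ = 17, y₂ ≡ 11 (mod 31). r = 8×31×11 + 8×17×11 ≡ 8 (mod 527)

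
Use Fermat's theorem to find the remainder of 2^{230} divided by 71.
48

By Fermat's Little Theorem, a^(p-1) ≡ 1 (mod p) for prime p and gcd(a, p) = 1
Here p = 71, so 2^70 ≡ 1 (mod 71)
We can reduce the exponent: 230 mod 70 = 20
So 2^230 ≡ 2^20 (mod 71)
Computing: 2^20 mod 71 = 48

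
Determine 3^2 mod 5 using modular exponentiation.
2 = 2 (binary 10). Repeated squaring mod 5: 3^1 ≡ 3; 3^2 ≡ 3² = 9 ≡ 4. So 3^2 ≡ 4 (mod 5).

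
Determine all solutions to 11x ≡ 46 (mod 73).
44

Since gcd(11, 73) = 1 divides 46, a solution exists.
Multiply both sides by the inverse of 11 mod 73:
  11^(-1) mod 73 = 20
  x ≡ 20 × 46 ≡ 920 ≡ 44 (mod 73)
Verification: 11 × 44 = 484 = 6 × 73 + 46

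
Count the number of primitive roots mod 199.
Number of primitive roots mod 199 = φ(198) = 60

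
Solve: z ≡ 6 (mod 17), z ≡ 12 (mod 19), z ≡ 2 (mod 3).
M = 17 × 19 × 3 = 969. M₁ = 57, y₁ ≡ 3 (mod 17). M₂ = 51, y₂ ≡ 3 (mod 19). M₃ = 323, y₃ ≡ 2 (mod 3). z = 6×57×3 + 12×51×3 + 2×323×2 ≡ 278 (mod 969)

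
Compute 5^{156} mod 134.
25

Using successive squaring:
Binary expansion of 156: 10011100
Powers of 5 mod 134 (each is the square of the previous):
  5^1 ≡ 5 (mod 134)
  5^2 ≡ 5² = 25 ≡ 25 (mod 134)
  5^4 ≡ 25² = 625 ≡ 89 (mod 134)
  5^8 ≡ 89² = 7921 ≡ 15 (mod 134)
  5^16 ≡ 15² = 225 ≡ 91 (mod 134)
  5^32 ≡ 91² = 8281 ≡ 107 (mod 134)
  5^64 ≡ 107² = 11449 ≡ 59 (mod 134)
  5^128 ≡ 59² = 3481 ≡ 131 (mod 134)
156 = 128 + 16 + 8 + 4, so 5^156 = 5^128 × 5^16 × 5^8 × 5^4 ≡ 131 × 91 × 15 × 89 (mod 134)
Multiplying step by step:
  131 × 91 = 11921 ≡ 129 (mod 134)
  129 × 15 = 1935 ≡ 59 (mod 134)
  59 × 89 = 5251 ≡ 25 (mod 134)
Result: 5^156 ≡ 25 (mod 134)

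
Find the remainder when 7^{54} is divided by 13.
By Fermat: 7^{12} ≡ 1 (mod 13). 54 = 4×12 + 6. So 7^{54} ≡ 7^{6} ≡ 12 (mod 13)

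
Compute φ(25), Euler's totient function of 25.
20

Prime factorization: 25 = 5^2
Using the formula φ(n) = n × Π(1 - 1/p) for each prime factor p:
φ(25) = 25 × (1 - 1/5)
φ(25) = 20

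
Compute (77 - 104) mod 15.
3

(77 - 104) = -27
-27 mod 15 = 3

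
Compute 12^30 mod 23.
Using Fermat: 12^{22} ≡ 1 (mod 23). 30 ≡ 8 (mod 22). So 12^{30} ≡ 12^{8} ≡ 8 (mod 23)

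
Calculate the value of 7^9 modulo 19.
9 = 8 + 1 (binary 1001). Repeated squaring mod 19: 7^1 ≡ 7; 7^2 ≡ 7² = 49 ≡ 11; 7^4 ≡ 11² = 121 ≡ 7; 7^8 ≡ 7² = 49 ≡ 11. Multiply: 7^9 = 7^8 × 7^1 ≡ 11 × 7 (mod 19): 11 × 7 = 77 ≡ 1. So 7^9 ≡ 1 (mod 19).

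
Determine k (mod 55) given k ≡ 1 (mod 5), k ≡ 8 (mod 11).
41

Using the Chinese Remainder Theorem:
M = product of moduli = 55
For equation 1: M_1 = 11, 11 ≡ 1 (mod 5), inverse of 11 mod 5 is 1 (check: 1 × 1 = 1 ≡ 1 (mod 5))
For equation 2: M_2 = 5, 5 ≡ 5 (mod 11), inverse of 5 mod 11 is 9 (check: 5 × 9 = 45 ≡ 1 (mod 11))
Combine: k ≡ Σ r_i×M_i×(M_i⁻¹ mod m_i) = 1×11×1 + 8×5×9 = 11 + 360 = 371
371 mod 55 = 41
k ≡ 41 (mod 55)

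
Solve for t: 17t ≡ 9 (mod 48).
9

Since gcd(17, 48) = 1 divides 9, a solution exists.
Multiply both sides by the inverse of 17 mod 48:
  17^(-1) mod 48 = 17
  x ≡ 17 × 9 ≡ 153 ≡ 9 (mod 48)
Verification: 17 × 9 = 153 = 3 × 48 + 9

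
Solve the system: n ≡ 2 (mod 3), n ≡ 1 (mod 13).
M = 3 × 13 = 39. M₁ = 13, y₁ ≡ 1 (mod 3). M₂ = 3, y₂ ≡ 9 (mod 13). n = 2×13×1 + 1×3×9 ≡ 14 (mod 39)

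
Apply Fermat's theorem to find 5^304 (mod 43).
By Fermat: 5^{42} ≡ 1 (mod 43). 304 = 7×42 + 10. So 5^{304} ≡ 5^{10} ≡ 24 (mod 43)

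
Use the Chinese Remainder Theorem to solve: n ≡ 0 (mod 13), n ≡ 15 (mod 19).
91

Using the Chinese Remainder Theorem:
M = product of moduli = 247
For equation 1: M_1 = 19, 19 ≡ 6 (mod 13), inverse of 19 mod 13 is 11 (check: 6 × 11 = 66 ≡ 1 (mod 13))
For equation 2: M_2 = 13, 13 ≡ 13 (mod 19), inverse of 13 mod 19 is 3 (check: 13 × 3 = 39 ≡ 1 (mod 19))
Combine: n ≡ Σ r_i×M_i×(M_i⁻¹ mod m_i) = 0×19×11 + 15×13×3 = 0 + 585 = 585
585 mod 247 = 91
n ≡ 91 (mod 247)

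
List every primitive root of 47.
Primitive roots mod 47: {5, 10, 11, 13, 15, 19, 20, 22, 23, 26, 29, 30, 31, 33, 35, 38, 39, 40, 41, 43, 44, 45}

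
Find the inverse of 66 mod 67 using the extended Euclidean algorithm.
Extended GCD: 66(-1) + 67(1) = 1. So 66^(-1) ≡ 66 ≡ 66 (mod 67). Verify: 66 × 66 = 4356 ≡ 1 (mod 67)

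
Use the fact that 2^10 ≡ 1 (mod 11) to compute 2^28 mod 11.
By Fermat: 2^{10} ≡ 1 (mod 11). 28 = 2×10 + 8. So 2^{28} ≡ 2^{8} ≡ 3 (mod 11)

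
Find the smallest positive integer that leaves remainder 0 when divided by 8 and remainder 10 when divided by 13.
M = 8 × 13 = 104. M₁ = 13, y₁ ≡ 5 (mod 8). M₂ = 8, y₂ ≡ 5 (mod 13). r = 0×13×5 + 10×8×5 ≡ 88 (mod 104). The smallest positive such number is 88.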